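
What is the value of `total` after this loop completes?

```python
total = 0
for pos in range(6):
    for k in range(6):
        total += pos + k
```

Let's trace through this code step by step.

Initialize: total = 0
Entering loop: for pos in range(6):
After iteration 1: pos = 0, total = 15
After iteration 2: pos = 1, total = 36
After iteration 3: pos = 2, total = 63
After iteration 4: pos = 3, total = 96
After iteration 5: pos = 4, total = 135
After iteration 6: pos = 5, total = 180
Loop ends.

Final answer: 180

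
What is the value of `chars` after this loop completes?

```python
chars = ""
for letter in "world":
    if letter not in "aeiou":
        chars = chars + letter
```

Let's trace through this code step by step.

Initialize: chars = ''
Entering loop: for letter in "world":
After iteration 1: letter = 'w', chars = 'w'
After iteration 2: letter = 'o', chars = 'w'
After iteration 3: letter = 'r', chars = 'wr'
After iteration 4: letter = 'l', chars = 'wrl'
After iteration 5: letter = 'd', chars = 'wrld'
Loop ends.

Final answer: 'wrld'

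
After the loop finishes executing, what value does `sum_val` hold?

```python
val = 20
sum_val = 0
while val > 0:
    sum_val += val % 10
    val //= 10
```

Let's trace through this code step by step.

Initialize: val = 20
Initialize: sum_val = 0
Entering loop: while val > 0:
After iteration 1: val = 2, sum_val = 0
After iteration 2: val = 0, sum_val = 2
Loop ends.

Final answer: 2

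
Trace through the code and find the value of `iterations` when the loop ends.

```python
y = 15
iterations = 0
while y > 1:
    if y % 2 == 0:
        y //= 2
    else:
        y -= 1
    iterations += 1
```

Let's trace through this code step by step.

Initialize: y = 15
Initialize: iterations = 0
Entering loop: while y > 1:
After iteration 1: y = 14, iterations = 1
After iteration 2: y = 7, iterations = 2
After iteration 3: y = 6, iterations = 3
After iteration 4: y = 3, iterations = 4
After iteration 5: y = 2, iterations = 5
After iteration 6: y = 1, iterations = 6
Loop ends.

Final answer: 6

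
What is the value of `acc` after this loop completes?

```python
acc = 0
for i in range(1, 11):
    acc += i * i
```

Let's trace through this code step by step.

Initialize: acc = 0
Entering loop: for i in range(1, 11):
After iteration 1: i = 1, acc = 1
After iteration 2: i = 2, acc = 5
After iteration 3: i = 3, acc = 14
After iteration 4: i = 4, acc = 30
After iteration 5: i = 5, acc = 55
After iteration 6: i = 6, acc = 91
After iteration 7: i = 7, acc = 140
After iteration 8: i = 8, acc = 204
After iteration 9: i = 9, acc = 285
After iteration 10: i = 10, acc = 385
Loop ends.

Final answer: 385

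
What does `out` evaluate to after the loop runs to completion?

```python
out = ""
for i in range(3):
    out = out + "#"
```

Let's trace through this code step by step.

Initialize: out = ''
Entering loop: for i in range(3):
After iteration 1: i = 0, out = '#'
After iteration 2: i = 1, out = '##'
After iteration 3: i = 2, out = '###'
Loop ends.

Final answer: '###'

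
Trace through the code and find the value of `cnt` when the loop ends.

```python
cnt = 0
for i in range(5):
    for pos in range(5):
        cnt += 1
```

Let's trace through this code step by step.

Initialize: cnt = 0
Entering loop: for i in range(5):
After iteration 1: i = 0, cnt = 5
After iteration 2: i = 1, cnt = 10
After iteration 3: i = 2, cnt = 15
After iteration 4: i = 3, cnt = 20
After iteration 5: i = 4, cnt = 25
Loop ends.

Final answer: 25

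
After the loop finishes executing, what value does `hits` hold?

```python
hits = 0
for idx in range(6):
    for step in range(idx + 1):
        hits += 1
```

Let's trace through this code step by step.

Initialize: hits = 0
Entering loop: for idx in range(6):
After iteration 1: idx = 0, hits = 1, step = 0
After iteration 2: idx = 1, hits = 3, step = 1
After iteration 3: idx = 2, hits = 6, step = 2
After iteration 4: idx = 3, hits = 10, step = 3
After iteration 5: idx = 4, hits = 15, step = 4
After iteration 6: idx = 5, hits = 21, step = 5
Loop ends.

Final answer: 21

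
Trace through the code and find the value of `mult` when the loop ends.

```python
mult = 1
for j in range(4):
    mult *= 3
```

Let's trace through this code step by step.

Initialize: mult = 1
Entering loop: for j in range(4):
After iteration 1: j = 0, mult = 3
After iteration 2: j = 1, mult = 9
After iteration 3: j = 2, mult = 27
After iteration 4: j = 3, mult = 81
Loop ends.

Final answer: 81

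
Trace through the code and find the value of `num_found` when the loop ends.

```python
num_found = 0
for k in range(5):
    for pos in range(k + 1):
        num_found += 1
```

Let's trace through this code step by step.

Initialize: num_found = 0
Entering loop: for k in range(5):
After iteration 1: k = 0, num_found = 1, pos = 0
After iteration 2: k = 1, num_found = 3, pos = 1
After iteration 3: k = 2, num_found = 6, pos = 2
After iteration 4: k = 3, num_found = 10, pos = 3
After iteration 5: k = 4, num_found = 15, pos = 4
Loop ends.

Final answer: 15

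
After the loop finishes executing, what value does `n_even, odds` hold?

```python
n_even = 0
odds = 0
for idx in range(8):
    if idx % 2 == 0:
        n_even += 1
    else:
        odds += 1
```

Let's trace through this code step by step.

Initialize: n_even = 0
Initialize: odds = 0
Entering loop: for idx in range(8):
After iteration 1: idx = 0, n_even = 1, odds = 0
After iteration 2: idx = 1, n_even = 1, odds = 1
After iteration 3: idx = 2, n_even = 2, odds = 1
After iteration 4: idx = 3, n_even = 2, odds = 2
After iteration 5: idx = 4, n_even = 3, odds = 2
After iteration 6: idx = 5, n_even = 3, odds = 3
After iteration 7: idx = 6, n_even = 4, odds = 3
After iteration 8: idx = 7, n_even = 4, odds = 4
Loop ends.

Final answer: 4, 4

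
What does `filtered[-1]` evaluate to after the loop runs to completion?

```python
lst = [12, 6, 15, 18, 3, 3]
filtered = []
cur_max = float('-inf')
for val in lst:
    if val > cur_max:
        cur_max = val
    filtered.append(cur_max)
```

Let's trace through this code step by step.

Initialize: lst = [12, 6, 15, 18, 3, 3]
Initialize: filtered = []
Initialize: cur_max = -inf
Entering loop: for val in lst:
After iteration 1: val = 12, filtered = [12], cur_max = 12
After iteration 2: val = 6, filtered = [12, 12], cur_max = 12
After iteration 3: val = 15, filtered = [12, 12, 15], cur_max = 15
After iteration 4: val = 18, filtered = [12, 12, 15, 18], cur_max = 18
After iteration 5: val = 3, filtered = [12, 12, 15, 18, 18], cur_max = 18
After iteration 6: val = 3, filtered = [12, 12, 15, 18, 18, 18], cur_max = 18
Loop ends.
filtered[-1] = 18

Final answer: 18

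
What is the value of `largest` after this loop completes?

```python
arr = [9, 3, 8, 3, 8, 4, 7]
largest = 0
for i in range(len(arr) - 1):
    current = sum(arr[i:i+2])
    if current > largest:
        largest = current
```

Let's trace through this code step by step.

Initialize: arr = [9, 3, 8, 3, 8, 4, 7]
Initialize: largest = 0
Entering loop: for i in range(len(arr) - 1):
After iteration 1: i = 0, largest = 12, current = 12
After iteration 2: i = 1, largest = 12, current = 11
After iteration 3: i = 2, largest = 12, current = 11
After iteration 4: i = 3, largest = 12, current = 11
After iteration 5: i = 4, largest = 12, current = 12
After iteration 6: i = 5, largest = 12, current = 11
Loop ends.

Final answer: 12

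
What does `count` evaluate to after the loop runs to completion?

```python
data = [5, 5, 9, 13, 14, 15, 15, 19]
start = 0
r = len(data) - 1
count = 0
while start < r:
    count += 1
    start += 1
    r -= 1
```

Let's trace through this code step by step.

Initialize: data = [5, 5, 9, 13, 14, 15, 15, 19]
Initialize: start = 0
Initialize: r = 7
Initialize: count = 0
Entering loop: while start < r:
After iteration 1: start = 1, r = 6, count = 1
After iteration 2: start = 2, r = 5, count = 2
After iteration 3: start = 3, r = 4, count = 3
After iteration 4: start = 4, r = 3, count = 4
Loop ends.

Final answer: 4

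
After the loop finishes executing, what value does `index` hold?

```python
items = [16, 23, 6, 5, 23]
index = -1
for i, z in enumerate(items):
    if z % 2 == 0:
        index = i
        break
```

Let's trace through this code step by step.

Initialize: items = [16, 23, 6, 5, 23]
Initialize: index = -1
Entering loop: for i, z in enumerate(items):
After iteration 1: i = 0, z = 16, index = 0
Loop ends.

Final answer: 0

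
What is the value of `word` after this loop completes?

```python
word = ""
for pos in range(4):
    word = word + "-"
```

Let's trace through this code step by step.

Initialize: word = ''
Entering loop: for pos in range(4):
After iteration 1: pos = 0, word = '-'
After iteration 2: pos = 1, word = '--'
After iteration 3: pos = 2, word = '---'
After iteration 4: pos = 3, word = '----'
Loop ends.

Final answer: '----'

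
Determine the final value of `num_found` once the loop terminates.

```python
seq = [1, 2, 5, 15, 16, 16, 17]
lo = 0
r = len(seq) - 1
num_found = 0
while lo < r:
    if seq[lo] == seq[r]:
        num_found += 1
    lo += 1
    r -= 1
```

Let's trace through this code step by step.

Initialize: seq = [1, 2, 5, 15, 16, 16, 17]
Initialize: lo = 0
Initialize: r = 6
Initialize: num_found = 0
Entering loop: while lo < r:
After iteration 1: lo = 1, r = 5, num_found = 0
After iteration 2: lo = 2, r = 4, num_found = 0
After iteration 3: lo = 3, r = 3, num_found = 0
Loop ends.

Final answer: 0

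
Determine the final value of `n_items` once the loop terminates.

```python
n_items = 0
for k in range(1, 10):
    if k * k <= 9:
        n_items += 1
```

Let's trace through this code step by step.

Initialize: n_items = 0
Entering loop: for k in range(1, 10):
After iteration 1: k = 1, n_items = 1
After iteration 2: k = 2, n_items = 2
After iteration 3: k = 3, n_items = 3
After iteration 4: k = 4, n_items = 3
After iteration 5: k = 5, n_items = 3
After iteration 6: k = 6, n_items = 3
After iteration 7: k = 7, n_items = 3
After iteration 8: k = 8, n_items = 3
After iteration 9: k = 9, n_items = 3
Loop ends.

Final answer: 3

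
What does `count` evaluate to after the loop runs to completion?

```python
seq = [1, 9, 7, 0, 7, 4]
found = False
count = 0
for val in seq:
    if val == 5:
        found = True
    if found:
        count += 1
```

Let's trace through this code step by step.

Initialize: seq = [1, 9, 7, 0, 7, 4]
Initialize: found = False
Initialize: count = 0
Entering loop: for val in seq:
After iteration 1: val = 1, count = 0
After iteration 2: val = 9, count = 0
After iteration 3: val = 7, count = 0
After iteration 4: val = 0, count = 0
After iteration 5: val = 7, count = 0
After iteration 6: val = 4, count = 0
Loop ends.

Final answer: 0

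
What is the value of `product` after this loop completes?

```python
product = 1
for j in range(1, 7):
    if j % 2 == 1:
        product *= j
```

Let's trace through this code step by step.

Initialize: product = 1
Entering loop: for j in range(1, 7):
After iteration 1: j = 1, product = 1
After iteration 2: j = 2, product = 1
After iteration 3: j = 3, product = 3
After iteration 4: j = 4, product = 3
After iteration 5: j = 5, product = 15
After iteration 6: j = 6, product = 15
Loop ends.

Final answer: 15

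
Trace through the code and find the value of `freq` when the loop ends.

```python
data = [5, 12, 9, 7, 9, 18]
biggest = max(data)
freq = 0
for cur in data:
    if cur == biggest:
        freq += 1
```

Let's trace through this code step by step.

Initialize: data = [5, 12, 9, 7, 9, 18]
Initialize: biggest = 18
Initialize: freq = 0
Entering loop: for cur in data:
After iteration 1: cur = 5, freq = 0
After iteration 2: cur = 12, freq = 0
After iteration 3: cur = 9, freq = 0
After iteration 4: cur = 7, freq = 0
After iteration 5: cur = 9, freq = 0
After iteration 6: cur = 18, freq = 1
Loop ends.

Final answer: 1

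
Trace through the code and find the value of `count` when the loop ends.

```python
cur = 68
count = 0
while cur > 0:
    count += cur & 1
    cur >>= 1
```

Let's trace through this code step by step.

Initialize: cur = 68
Initialize: count = 0
Entering loop: while cur > 0:
After iteration 1: cur = 34, count = 0
After iteration 2: cur = 17, count = 0
After iteration 3: cur = 8, count = 1
After iteration 4: cur = 4, count = 1
After iteration 5: cur = 2, count = 1
After iteration 6: cur = 1, count = 1
After iteration 7: cur = 0, count = 2
Loop ends.

Final answer: 2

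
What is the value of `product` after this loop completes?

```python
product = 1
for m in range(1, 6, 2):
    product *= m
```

Let's trace through this code step by step.

Initialize: product = 1
Entering loop: for m in range(1, 6, 2):
After iteration 1: m = 1, product = 1
After iteration 2: m = 3, product = 3
After iteration 3: m = 5, product = 15
Loop ends.

Final answer: 15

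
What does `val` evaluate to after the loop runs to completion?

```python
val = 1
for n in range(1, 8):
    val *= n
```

Let's trace through this code step by step.

Initialize: val = 1
Entering loop: for n in range(1, 8):
After iteration 1: n = 1, val = 1
After iteration 2: n = 2, val = 2
After iteration 3: n = 3, val = 6
After iteration 4: n = 4, val = 24
After iteration 5: n = 5, val = 120
After iteration 6: n = 6, val = 720
After iteration 7: n = 7, val = 5040
Loop ends.

Final answer: 5040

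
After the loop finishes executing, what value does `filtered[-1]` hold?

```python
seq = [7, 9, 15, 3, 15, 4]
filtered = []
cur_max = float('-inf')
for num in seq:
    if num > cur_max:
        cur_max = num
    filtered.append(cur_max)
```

Let's trace through this code step by step.

Initialize: seq = [7, 9, 15, 3, 15, 4]
Initialize: filtered = []
Initialize: cur_max = -inf
Entering loop: for num in seq:
After iteration 1: num = 7, filtered = [7], cur_max = 7
After iteration 2: num = 9, filtered = [7, 9], cur_max = 9
After iteration 3: num = 15, filtered = [7, 9, 15], cur_max = 15
After iteration 4: num = 3, filtered = [7, 9, 15, 15], cur_max = 15
After iteration 5: num = 15, filtered = [7, 9, 15, 15, 15], cur_max = 15
After iteration 6: num = 4, filtered = [7, 9, 15, 15, 15, 15], cur_max = 15
Loop ends.
filtered[-1] = 15

Final answer: 15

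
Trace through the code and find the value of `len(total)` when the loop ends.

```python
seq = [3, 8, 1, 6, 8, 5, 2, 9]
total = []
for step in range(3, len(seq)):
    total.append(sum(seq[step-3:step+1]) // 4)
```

Let's trace through this code step by step.

Initialize: seq = [3, 8, 1, 6, 8, 5, 2, 9]
Initialize: total = []
Entering loop: for step in range(3, len(seq)):
After iteration 1: step = 3, total = [4]
After iteration 2: step = 4, total = [4, 5]
After iteration 3: step = 5, total = [4, 5, 5]
After iteration 4: step = 6, total = [4, 5, 5, 5]
After iteration 5: step = 7, total = [4, 5, 5, 5, 6]
Loop ends.
len(total) = 5

Final answer: 5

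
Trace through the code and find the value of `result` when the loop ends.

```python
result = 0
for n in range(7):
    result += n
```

Let's trace through this code step by step.

Initialize: result = 0
Entering loop: for n in range(7):
After iteration 1: n = 0, result = 0
After iteration 2: n = 1, result = 1
After iteration 3: n = 2, result = 3
After iteration 4: n = 3, result = 6
After iteration 5: n = 4, result = 10
After iteration 6: n = 5, result = 15
After iteration 7: n = 6, result = 21
Loop ends.

Final answer: 21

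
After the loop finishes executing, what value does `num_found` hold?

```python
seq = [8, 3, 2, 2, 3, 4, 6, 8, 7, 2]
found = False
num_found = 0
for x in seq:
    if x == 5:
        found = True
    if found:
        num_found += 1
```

Let's trace through this code step by step.

Initialize: seq = [8, 3, 2, 2, 3, 4, 6, 8, 7, 2]
Initialize: found = False
Initialize: num_found = 0
Entering loop: for x in seq:
After iteration 1: x = 8, num_found = 0
After iteration 2: x = 3, num_found = 0
After iteration 3: x = 2, num_found = 0
After iteration 4: x = 2, num_found = 0
After iteration 5: x = 3, num_found = 0
After iteration 6: x = 4, num_found = 0
After iteration 7: x = 6, num_found = 0
After iteration 8: x = 8, num_found = 0
After iteration 9: x = 7, num_found = 0
After iteration 10: x = 2, num_found = 0
Loop ends.

Final answer: 0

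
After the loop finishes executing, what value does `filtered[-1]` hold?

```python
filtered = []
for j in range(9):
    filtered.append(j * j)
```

Let's trace through this code step by step.

Initialize: filtered = []
Entering loop: for j in range(9):
After iteration 1: j = 0, filtered = [0]
After iteration 2: j = 1, filtered = [0, 1]
After iteration 3: j = 2, filtered = [0, 1, 4]
After iteration 4: j = 3, filtered = [0, 1, 4, 9]
After iteration 5: j = 4, filtered = [0, 1, 4, 9, 16]
After iteration 6: j = 5, filtered = [0, 1, 4, 9, 16, 25]
After iteration 7: j = 6, filtered = [0, 1, 4, 9, 16, 25, 36]
After iteration 8: j = 7, filtered = [0, 1, 4, 9, 16, 25, 36, 49]
After iteration 9: j = 8, filtered = [0, 1, 4, 9, 16, 25, 36, 49, 64]
Loop ends.
filtered[-1] = 64

Final answer: 64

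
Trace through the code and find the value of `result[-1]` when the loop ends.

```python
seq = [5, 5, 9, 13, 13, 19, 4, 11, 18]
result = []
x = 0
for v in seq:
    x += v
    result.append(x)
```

Let's trace through this code step by step.

Initialize: seq = [5, 5, 9, 13, 13, 19, 4, 11, 18]
Initialize: result = []
Initialize: x = 0
Entering loop: for v in seq:
After iteration 1: v = 5, result = [5], x = 5
After iteration 2: v = 5, result = [5, 10], x = 10
After iteration 3: v = 9, result = [5, 10, 19], x = 19
After iteration 4: v = 13, result = [5, 10, 19, 32], x = 32
After iteration 5: v = 13, result = [5, 10, 19, 32, 45], x = 45
After iteration 6: v = 19, result = [5, 10, 19, 32, 45, 64], x = 64
After iteration 7: v = 4, result = [5, 10, 19, 32, 45, 64, 68], x = 68
After iteration 8: v = 11, result = [5, 10, 19, 32, 45, 64, 68, 79], x = 79
After iteration 9: v = 18, result = [5, 10, 19, 32, 45, 64, 68, 79, 97], x = 97
Loop ends.
result[-1] = 97

Final answer: 97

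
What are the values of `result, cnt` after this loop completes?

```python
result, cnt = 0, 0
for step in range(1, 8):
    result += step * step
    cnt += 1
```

Let's trace through this code step by step.

Initialize: result = 0
Initialize: cnt = 0
Entering loop: for step in range(1, 8):
After iteration 1: step = 1, result = 1, cnt = 1
After iteration 2: step = 2, result = 5, cnt = 2
After iteration 3: step = 3, result = 14, cnt = 3
After iteration 4: step = 4, result = 30, cnt = 4
After iteration 5: step = 5, result = 55, cnt = 5
After iteration 6: step = 6, result = 91, cnt = 6
After iteration 7: step = 7, result = 140, cnt = 7
Loop ends.

Final answer: 140, 7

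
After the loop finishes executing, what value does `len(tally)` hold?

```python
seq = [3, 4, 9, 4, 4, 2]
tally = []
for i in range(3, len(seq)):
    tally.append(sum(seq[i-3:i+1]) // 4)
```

Let's trace through this code step by step.

Initialize: seq = [3, 4, 9, 4, 4, 2]
Initialize: tally = []
Entering loop: for i in range(3, len(seq)):
After iteration 1: i = 3, tally = [5]
After iteration 2: i = 4, tally = [5, 5]
After iteration 3: i = 5, tally = [5, 5, 4]
Loop ends.
len(tally) = 3

Final answer: 3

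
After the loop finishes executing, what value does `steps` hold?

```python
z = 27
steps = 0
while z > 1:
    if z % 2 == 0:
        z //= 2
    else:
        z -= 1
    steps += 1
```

Let's trace through this code step by step.

Initialize: z = 27
Initialize: steps = 0
Entering loop: while z > 1:
After iteration 1: z = 26, steps = 1
After iteration 2: z = 13, steps = 2
After iteration 3: z = 12, steps = 3
After iteration 4: z = 6, steps = 4
After iteration 5: z = 3, steps = 5
After iteration 6: z = 2, steps = 6
After iteration 7: z = 1, steps = 7
Loop ends.

Final answer: 7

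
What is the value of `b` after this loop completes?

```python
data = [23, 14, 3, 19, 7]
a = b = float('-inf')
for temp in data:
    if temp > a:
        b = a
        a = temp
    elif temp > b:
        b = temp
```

Let's trace through this code step by step.

Initialize: data = [23, 14, 3, 19, 7]
Initialize: a = -inf
Initialize: b = -inf
Entering loop: for temp in data:
After iteration 1: temp = 23, a = 23, b = -inf
After iteration 2: temp = 14, a = 23, b = 14
After iteration 3: temp = 3, a = 23, b = 14
After iteration 4: temp = 19, a = 23, b = 19
After iteration 5: temp = 7, a = 23, b = 19
Loop ends.

Final answer: 19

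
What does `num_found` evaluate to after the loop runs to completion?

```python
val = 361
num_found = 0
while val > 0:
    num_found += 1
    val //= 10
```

Let's trace through this code step by step.

Initialize: val = 361
Initialize: num_found = 0
Entering loop: while val > 0:
After iteration 1: val = 36, num_found = 1
After iteration 2: val = 3, num_found = 2
After iteration 3: val = 0, num_found = 3
Loop ends.

Final answer: 3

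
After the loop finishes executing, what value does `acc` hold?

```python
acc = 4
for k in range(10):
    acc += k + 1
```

Let's trace through this code step by step.

Initialize: acc = 4
Entering loop: for k in range(10):
After iteration 1: k = 0, acc = 5
After iteration 2: k = 1, acc = 7
After iteration 3: k = 2, acc = 10
After iteration 4: k = 3, acc = 14
After iteration 5: k = 4, acc = 19
After iteration 6: k = 5, acc = 25
After iteration 7: k = 6, acc = 32
After iteration 8: k = 7, acc = 40
After iteration 9: k = 8, acc = 49
After iteration 10: k = 9, acc = 59
Loop ends.

Final answer: 59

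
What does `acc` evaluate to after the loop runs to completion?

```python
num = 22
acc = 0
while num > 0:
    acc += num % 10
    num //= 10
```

Let's trace through this code step by step.

Initialize: num = 22
Initialize: acc = 0
Entering loop: while num > 0:
After iteration 1: num = 2, acc = 2
After iteration 2: num = 0, acc = 4
Loop ends.

Final answer: 4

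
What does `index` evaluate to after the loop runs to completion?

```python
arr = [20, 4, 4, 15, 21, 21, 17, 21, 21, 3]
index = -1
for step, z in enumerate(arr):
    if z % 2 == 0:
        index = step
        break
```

Let's trace through this code step by step.

Initialize: arr = [20, 4, 4, 15, 21, 21, 17, 21, 21, 3]
Initialize: index = -1
Entering loop: for step, z in enumerate(arr):
After iteration 1: step = 0, z = 20, index = 0
Loop ends.

Final answer: 0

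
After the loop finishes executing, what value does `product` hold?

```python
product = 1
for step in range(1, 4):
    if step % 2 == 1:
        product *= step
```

Let's trace through this code step by step.

Initialize: product = 1
Entering loop: for step in range(1, 4):
After iteration 1: step = 1, product = 1
After iteration 2: step = 2, product = 1
After iteration 3: step = 3, product = 3
Loop ends.

Final answer: 3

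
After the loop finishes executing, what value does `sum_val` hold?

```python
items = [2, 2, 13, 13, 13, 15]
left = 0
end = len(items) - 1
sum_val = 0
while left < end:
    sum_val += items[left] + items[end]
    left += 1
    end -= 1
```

Let's trace through this code step by step.

Initialize: items = [2, 2, 13, 13, 13, 15]
Initialize: left = 0
Initialize: end = 5
Initialize: sum_val = 0
Entering loop: while left < end:
After iteration 1: left = 1, end = 4, sum_val = 17
After iteration 2: left = 2, end = 3, sum_val = 32
After iteration 3: left = 3, end = 2, sum_val = 58
Loop ends.

Final answer: 58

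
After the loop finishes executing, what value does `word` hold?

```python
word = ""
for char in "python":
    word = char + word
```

Let's trace through this code step by step.

Initialize: word = ''
Entering loop: for char in "python":
After iteration 1: char = 'p', word = 'p'
After iteration 2: char = 'y', word = 'yp'
After iteration 3: char = 't', word = 'typ'
After iteration 4: char = 'h', word = 'htyp'
After iteration 5: char = 'o', word = 'ohtyp'
After iteration 6: char = 'n', word = 'nohtyp'
Loop ends.

Final answer: 'nohtyp'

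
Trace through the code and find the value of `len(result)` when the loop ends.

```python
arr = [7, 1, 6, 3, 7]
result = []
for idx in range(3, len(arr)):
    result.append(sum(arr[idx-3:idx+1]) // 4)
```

Let's trace through this code step by step.

Initialize: arr = [7, 1, 6, 3, 7]
Initialize: result = []
Entering loop: for idx in range(3, len(arr)):
After iteration 1: idx = 3, result = [4]
After iteration 2: idx = 4, result = [4, 4]
Loop ends.
len(result) = 2

Final answer: 2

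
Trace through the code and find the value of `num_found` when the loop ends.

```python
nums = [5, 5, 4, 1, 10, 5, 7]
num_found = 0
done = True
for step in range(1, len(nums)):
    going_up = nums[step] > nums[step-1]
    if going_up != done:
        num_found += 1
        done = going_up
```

Let's trace through this code step by step.

Initialize: nums = [5, 5, 4, 1, 10, 5, 7]
Initialize: num_found = 0
Initialize: done = True
Entering loop: for step in range(1, len(nums)):
After iteration 1: step = 1, num_found = 1, done = False, going_up = False
After iteration 2: step = 2, num_found = 1, done = False, going_up = False
After iteration 3: step = 3, num_found = 1, done = False, going_up = False
After iteration 4: step = 4, num_found = 2, done = True, going_up = True
After iteration 5: step = 5, num_found = 3, done = False, going_up = False
After iteration 6: step = 6, num_found = 4, done = True, going_up = True
Loop ends.

Final answer: 4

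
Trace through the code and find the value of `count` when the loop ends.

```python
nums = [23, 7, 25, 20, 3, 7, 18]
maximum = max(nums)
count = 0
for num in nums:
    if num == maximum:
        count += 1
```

Let's trace through this code step by step.

Initialize: nums = [23, 7, 25, 20, 3, 7, 18]
Initialize: maximum = 25
Initialize: count = 0
Entering loop: for num in nums:
After iteration 1: num = 23, count = 0
After iteration 2: num = 7, count = 0
After iteration 3: num = 25, count = 1
After iteration 4: num = 20, count = 1
After iteration 5: num = 3, count = 1
After iteration 6: num = 7, count = 1
After iteration 7: num = 18, count = 1
Loop ends.

Final answer: 1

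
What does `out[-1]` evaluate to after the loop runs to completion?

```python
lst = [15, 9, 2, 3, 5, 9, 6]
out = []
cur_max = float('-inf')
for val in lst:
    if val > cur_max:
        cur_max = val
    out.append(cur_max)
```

Let's trace through this code step by step.

Initialize: lst = [15, 9, 2, 3, 5, 9, 6]
Initialize: out = []
Initialize: cur_max = -inf
Entering loop: for val in lst:
After iteration 1: val = 15, out = [15], cur_max = 15
After iteration 2: val = 9, out = [15, 15], cur_max = 15
After iteration 3: val = 2, out = [15, 15, 15], cur_max = 15
After iteration 4: val = 3, out = [15, 15, 15, 15], cur_max = 15
After iteration 5: val = 5, out = [15, 15, 15, 15, 15], cur_max = 15
After iteration 6: val = 9, out = [15, 15, 15, 15, 15, 15], cur_max = 15
After iteration 7: val = 6, out = [15, 15, 15, 15, 15, 15, 15], cur_max = 15
Loop ends.
out[-1] = 15

Final answer: 15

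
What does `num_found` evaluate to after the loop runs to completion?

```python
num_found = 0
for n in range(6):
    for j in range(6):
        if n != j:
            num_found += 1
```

Let's trace through this code step by step.

Initialize: num_found = 0
Entering loop: for n in range(6):
After iteration 1: n = 0, num_found = 5
After iteration 2: n = 1, num_found = 10
After iteration 3: n = 2, num_found = 15
After iteration 4: n = 3, num_found = 20
After iteration 5: n = 4, num_found = 25
After iteration 6: n = 5, num_found = 30
Loop ends.

Final answer: 30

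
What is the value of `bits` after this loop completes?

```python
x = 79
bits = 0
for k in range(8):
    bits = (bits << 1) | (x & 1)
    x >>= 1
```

Let's trace through this code step by step.

Initialize: x = 79
Initialize: bits = 0
Entering loop: for k in range(8):
After iteration 1: k = 0, x = 39, bits = 1
After iteration 2: k = 1, x = 19, bits = 3
After iteration 3: k = 2, x = 9, bits = 7
After iteration 4: k = 3, x = 4, bits = 15
After iteration 5: k = 4, x = 2, bits = 30
After iteration 6: k = 5, x = 1, bits = 60
After iteration 7: k = 6, x = 0, bits = 121
After iteration 8: k = 7, x = 0, bits = 242
Loop ends.

Final answer: 242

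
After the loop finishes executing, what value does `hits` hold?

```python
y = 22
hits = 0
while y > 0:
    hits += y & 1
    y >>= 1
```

Let's trace through this code step by step.

Initialize: y = 22
Initialize: hits = 0
Entering loop: while y > 0:
After iteration 1: y = 11, hits = 0
After iteration 2: y = 5, hits = 1
After iteration 3: y = 2, hits = 2
After iteration 4: y = 1, hits = 2
After iteration 5: y = 0, hits = 3
Loop ends.

Final answer: 3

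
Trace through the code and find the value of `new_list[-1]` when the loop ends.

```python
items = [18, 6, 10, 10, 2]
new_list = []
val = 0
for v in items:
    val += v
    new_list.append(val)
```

Let's trace through this code step by step.

Initialize: items = [18, 6, 10, 10, 2]
Initialize: new_list = []
Initialize: val = 0
Entering loop: for v in items:
After iteration 1: v = 18, new_list = [18], val = 18
After iteration 2: v = 6, new_list = [18, 24], val = 24
After iteration 3: v = 10, new_list = [18, 24, 34], val = 34
After iteration 4: v = 10, new_list = [18, 24, 34, 44], val = 44
After iteration 5: v = 2, new_list = [18, 24, 34, 44, 46], val = 46
Loop ends.
new_list[-1] = 46

Final answer: 46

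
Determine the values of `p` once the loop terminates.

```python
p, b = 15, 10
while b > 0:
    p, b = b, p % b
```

Let's trace through this code step by step.

Initialize: p = 15
Initialize: b = 10
Entering loop: while b > 0:
After iteration 1: p = 10, b = 5
After iteration 2: p = 5, b = 0
Loop ends.

Final answer: 5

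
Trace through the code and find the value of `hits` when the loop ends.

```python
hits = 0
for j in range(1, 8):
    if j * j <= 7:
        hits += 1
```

Let's trace through this code step by step.

Initialize: hits = 0
Entering loop: for j in range(1, 8):
After iteration 1: j = 1, hits = 1
After iteration 2: j = 2, hits = 2
After iteration 3: j = 3, hits = 2
After iteration 4: j = 4, hits = 2
After iteration 5: j = 5, hits = 2
After iteration 6: j = 6, hits = 2
After iteration 7: j = 7, hits = 2
Loop ends.

Final answer: 2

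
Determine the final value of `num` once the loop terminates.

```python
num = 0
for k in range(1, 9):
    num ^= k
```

Let's trace through this code step by step.

Initialize: num = 0
Entering loop: for k in range(1, 9):
After iteration 1: k = 1, num = 1
After iteration 2: k = 2, num = 3
After iteration 3: k = 3, num = 0
After iteration 4: k = 4, num = 4
After iteration 5: k = 5, num = 1
After iteration 6: k = 6, num = 7
After iteration 7: k = 7, num = 0
After iteration 8: k = 8, num = 8
Loop ends.

Final answer: 8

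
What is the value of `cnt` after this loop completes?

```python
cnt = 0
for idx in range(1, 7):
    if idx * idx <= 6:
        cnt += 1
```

Let's trace through this code step by step.

Initialize: cnt = 0
Entering loop: for idx in range(1, 7):
After iteration 1: idx = 1, cnt = 1
After iteration 2: idx = 2, cnt = 2
After iteration 3: idx = 3, cnt = 2
After iteration 4: idx = 4, cnt = 2
After iteration 5: idx = 5, cnt = 2
After iteration 6: idx = 6, cnt = 2
Loop ends.

Final answer: 2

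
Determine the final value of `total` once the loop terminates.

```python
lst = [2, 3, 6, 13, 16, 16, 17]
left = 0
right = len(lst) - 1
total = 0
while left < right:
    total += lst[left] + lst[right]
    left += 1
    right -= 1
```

Let's trace through this code step by step.

Initialize: lst = [2, 3, 6, 13, 16, 16, 17]
Initialize: left = 0
Initialize: right = 6
Initialize: total = 0
Entering loop: while left < right:
After iteration 1: left = 1, right = 5, total = 19
After iteration 2: left = 2, right = 4, total = 38
After iteration 3: left = 3, right = 3, total = 60
Loop ends.

Final answer: 60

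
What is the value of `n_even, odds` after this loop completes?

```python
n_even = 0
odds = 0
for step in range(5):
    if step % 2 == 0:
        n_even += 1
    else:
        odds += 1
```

Let's trace through this code step by step.

Initialize: n_even = 0
Initialize: odds = 0
Entering loop: for step in range(5):
After iteration 1: step = 0, n_even = 1, odds = 0
After iteration 2: step = 1, n_even = 1, odds = 1
After iteration 3: step = 2, n_even = 2, odds = 1
After iteration 4: step = 3, n_even = 2, odds = 2
After iteration 5: step = 4, n_even = 3, odds = 2
Loop ends.

Final answer: 3, 2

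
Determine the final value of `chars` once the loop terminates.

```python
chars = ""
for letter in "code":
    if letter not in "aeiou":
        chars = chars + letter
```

Let's trace through this code step by step.

Initialize: chars = ''
Entering loop: for letter in "code":
After iteration 1: letter = 'c', chars = 'c'
After iteration 2: letter = 'o', chars = 'c'
After iteration 3: letter = 'd', chars = 'cd'
After iteration 4: letter = 'e', chars = 'cd'
Loop ends.

Final answer: 'cd'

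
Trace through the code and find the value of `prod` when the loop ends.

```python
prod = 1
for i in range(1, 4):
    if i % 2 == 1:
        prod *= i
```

Let's trace through this code step by step.

Initialize: prod = 1
Entering loop: for i in range(1, 4):
After iteration 1: i = 1, prod = 1
After iteration 2: i = 2, prod = 1
After iteration 3: i = 3, prod = 3
Loop ends.

Final answer: 3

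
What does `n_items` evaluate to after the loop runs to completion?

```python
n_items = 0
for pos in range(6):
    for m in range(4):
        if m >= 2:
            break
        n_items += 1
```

Let's trace through this code step by step.

Initialize: n_items = 0
Entering loop: for pos in range(6):
After iteration 1: pos = 0, n_items = 2
After iteration 2: pos = 1, n_items = 4
After iteration 3: pos = 2, n_items = 6
After iteration 4: pos = 3, n_items = 8
After iteration 5: pos = 4, n_items = 10
After iteration 6: pos = 5, n_items = 12
Loop ends.

Final answer: 12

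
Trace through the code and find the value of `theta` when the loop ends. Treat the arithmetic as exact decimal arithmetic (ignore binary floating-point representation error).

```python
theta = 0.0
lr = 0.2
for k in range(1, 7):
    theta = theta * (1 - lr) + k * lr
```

Let's trace through this code step by step.

Initialize: theta = 0.0
Initialize: lr = 0.2
Entering loop: for k in range(1, 7):
After iteration 1: k = 1, theta = 0.2
After iteration 2: k = 2, theta = 0.56
After iteration 3: k = 3, theta = 1.048
After iteration 4: k = 4, theta = 1.6384
After iteration 5: k = 5, theta = 2.31072
After iteration 6: k = 6, theta = 3.048576
Loop ends.

Final answer: 3.048576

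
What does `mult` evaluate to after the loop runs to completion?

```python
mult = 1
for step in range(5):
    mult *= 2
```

Let's trace through this code step by step.

Initialize: mult = 1
Entering loop: for step in range(5):
After iteration 1: step = 0, mult = 2
After iteration 2: step = 1, mult = 4
After iteration 3: step = 2, mult = 8
After iteration 4: step = 3, mult = 16
After iteration 5: step = 4, mult = 32
Loop ends.

Final answer: 32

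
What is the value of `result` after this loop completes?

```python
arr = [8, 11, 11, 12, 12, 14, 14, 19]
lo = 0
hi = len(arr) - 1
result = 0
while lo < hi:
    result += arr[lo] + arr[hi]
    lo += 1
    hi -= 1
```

Let's trace through this code step by step.

Initialize: arr = [8, 11, 11, 12, 12, 14, 14, 19]
Initialize: lo = 0
Initialize: hi = 7
Initialize: result = 0
Entering loop: while lo < hi:
After iteration 1: lo = 1, hi = 6, result = 27
After iteration 2: lo = 2, hi = 5, result = 52
After iteration 3: lo = 3, hi = 4, result = 77
After iteration 4: lo = 4, hi = 3, result = 101
Loop ends.

Final answer: 101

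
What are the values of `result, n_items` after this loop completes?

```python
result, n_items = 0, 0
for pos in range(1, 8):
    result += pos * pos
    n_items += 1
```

Let's trace through this code step by step.

Initialize: result = 0
Initialize: n_items = 0
Entering loop: for pos in range(1, 8):
After iteration 1: pos = 1, result = 1, n_items = 1
After iteration 2: pos = 2, result = 5, n_items = 2
After iteration 3: pos = 3, result = 14, n_items = 3
After iteration 4: pos = 4, result = 30, n_items = 4
After iteration 5: pos = 5, result = 55, n_items = 5
After iteration 6: pos = 6, result = 91, n_items = 6
After iteration 7: pos = 7, result = 140, n_items = 7
Loop ends.

Final answer: 140, 7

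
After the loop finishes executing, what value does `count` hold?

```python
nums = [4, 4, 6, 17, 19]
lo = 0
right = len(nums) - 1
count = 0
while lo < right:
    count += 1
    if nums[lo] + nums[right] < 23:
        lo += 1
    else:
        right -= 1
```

Let's trace through this code step by step.

Initialize: nums = [4, 4, 6, 17, 19]
Initialize: lo = 0
Initialize: right = 4
Initialize: count = 0
Entering loop: while lo < right:
After iteration 1: lo = 0, right = 3, count = 1
After iteration 2: lo = 1, right = 3, count = 2
After iteration 3: lo = 2, right = 3, count = 3
After iteration 4: lo = 2, right = 2, count = 4
Loop ends.

Final answer: 4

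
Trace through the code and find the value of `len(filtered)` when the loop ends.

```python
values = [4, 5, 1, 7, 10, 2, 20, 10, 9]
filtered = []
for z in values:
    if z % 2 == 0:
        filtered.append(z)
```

Let's trace through this code step by step.

Initialize: values = [4, 5, 1, 7, 10, 2, 20, 10, 9]
Initialize: filtered = []
Entering loop: for z in values:
After iteration 1: z = 4, filtered = [4]
After iteration 2: z = 5, filtered = [4]
After iteration 3: z = 1, filtered = [4]
After iteration 4: z = 7, filtered = [4]
After iteration 5: z = 10, filtered = [4, 10]
After iteration 6: z = 2, filtered = [4, 10, 2]
After iteration 7: z = 20, filtered = [4, 10, 2, 20]
After iteration 8: z = 10, filtered = [4, 10, 2, 20, 10]
After iteration 9: z = 9, filtered = [4, 10, 2, 20, 10]
Loop ends.
len(filtered) = 5

Final answer: 5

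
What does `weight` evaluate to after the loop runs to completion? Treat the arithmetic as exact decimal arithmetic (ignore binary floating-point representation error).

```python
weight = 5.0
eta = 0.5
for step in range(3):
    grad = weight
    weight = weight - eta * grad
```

Let's trace through this code step by step.

Initialize: weight = 5.0
Initialize: eta = 0.5
Entering loop: for step in range(3):
After iteration 1: step = 0, weight = 2.5, grad = 5.0
After iteration 2: step = 1, weight = 1.25, grad = 2.5
After iteration 3: step = 2, weight = 0.625, grad = 1.25
Loop ends.

Final answer: 0.625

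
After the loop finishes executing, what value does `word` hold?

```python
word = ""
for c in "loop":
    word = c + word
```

Let's trace through this code step by step.

Initialize: word = ''
Entering loop: for c in "loop":
After iteration 1: c = 'l', word = 'l'
After iteration 2: c = 'o', word = 'ol'
After iteration 3: c = 'o', word = 'ool'
After iteration 4: c = 'p', word = 'pool'
Loop ends.

Final answer: 'pool'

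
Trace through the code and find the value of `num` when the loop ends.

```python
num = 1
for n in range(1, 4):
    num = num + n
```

Let's trace through this code step by step.

Initialize: num = 1
Entering loop: for n in range(1, 4):
After iteration 1: n = 1, num = 2
After iteration 2: n = 2, num = 4
After iteration 3: n = 3, num = 7
Loop ends.

Final answer: 7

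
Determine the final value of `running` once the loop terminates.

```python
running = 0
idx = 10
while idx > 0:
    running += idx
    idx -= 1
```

Let's trace through this code step by step.

Initialize: running = 0
Initialize: idx = 10
Entering loop: while idx > 0:
After iteration 1: running = 10, idx = 9
After iteration 2: running = 19, idx = 8
After iteration 3: running = 27, idx = 7
After iteration 4: running = 34, idx = 6
After iteration 5: running = 40, idx = 5
After iteration 6: running = 45, idx = 4
After iteration 7: running = 49, idx = 3
After iteration 8: running = 52, idx = 2
After iteration 9: running = 54, idx = 1
After iteration 10: running = 55, idx = 0
Loop ends.

Final answer: 55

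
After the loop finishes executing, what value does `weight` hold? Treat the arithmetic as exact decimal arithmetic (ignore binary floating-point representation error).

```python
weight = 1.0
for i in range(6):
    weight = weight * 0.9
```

Let's trace through this code step by step.

Initialize: weight = 1.0
Entering loop: for i in range(6):
After iteration 1: i = 0, weight = 0.9
After iteration 2: i = 1, weight = 0.81
After iteration 3: i = 2, weight = 0.729
After iteration 4: i = 3, weight = 0.6561
After iteration 5: i = 4, weight = 0.59049
After iteration 6: i = 5, weight = 0.531441
Loop ends.

Final answer: 0.531441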